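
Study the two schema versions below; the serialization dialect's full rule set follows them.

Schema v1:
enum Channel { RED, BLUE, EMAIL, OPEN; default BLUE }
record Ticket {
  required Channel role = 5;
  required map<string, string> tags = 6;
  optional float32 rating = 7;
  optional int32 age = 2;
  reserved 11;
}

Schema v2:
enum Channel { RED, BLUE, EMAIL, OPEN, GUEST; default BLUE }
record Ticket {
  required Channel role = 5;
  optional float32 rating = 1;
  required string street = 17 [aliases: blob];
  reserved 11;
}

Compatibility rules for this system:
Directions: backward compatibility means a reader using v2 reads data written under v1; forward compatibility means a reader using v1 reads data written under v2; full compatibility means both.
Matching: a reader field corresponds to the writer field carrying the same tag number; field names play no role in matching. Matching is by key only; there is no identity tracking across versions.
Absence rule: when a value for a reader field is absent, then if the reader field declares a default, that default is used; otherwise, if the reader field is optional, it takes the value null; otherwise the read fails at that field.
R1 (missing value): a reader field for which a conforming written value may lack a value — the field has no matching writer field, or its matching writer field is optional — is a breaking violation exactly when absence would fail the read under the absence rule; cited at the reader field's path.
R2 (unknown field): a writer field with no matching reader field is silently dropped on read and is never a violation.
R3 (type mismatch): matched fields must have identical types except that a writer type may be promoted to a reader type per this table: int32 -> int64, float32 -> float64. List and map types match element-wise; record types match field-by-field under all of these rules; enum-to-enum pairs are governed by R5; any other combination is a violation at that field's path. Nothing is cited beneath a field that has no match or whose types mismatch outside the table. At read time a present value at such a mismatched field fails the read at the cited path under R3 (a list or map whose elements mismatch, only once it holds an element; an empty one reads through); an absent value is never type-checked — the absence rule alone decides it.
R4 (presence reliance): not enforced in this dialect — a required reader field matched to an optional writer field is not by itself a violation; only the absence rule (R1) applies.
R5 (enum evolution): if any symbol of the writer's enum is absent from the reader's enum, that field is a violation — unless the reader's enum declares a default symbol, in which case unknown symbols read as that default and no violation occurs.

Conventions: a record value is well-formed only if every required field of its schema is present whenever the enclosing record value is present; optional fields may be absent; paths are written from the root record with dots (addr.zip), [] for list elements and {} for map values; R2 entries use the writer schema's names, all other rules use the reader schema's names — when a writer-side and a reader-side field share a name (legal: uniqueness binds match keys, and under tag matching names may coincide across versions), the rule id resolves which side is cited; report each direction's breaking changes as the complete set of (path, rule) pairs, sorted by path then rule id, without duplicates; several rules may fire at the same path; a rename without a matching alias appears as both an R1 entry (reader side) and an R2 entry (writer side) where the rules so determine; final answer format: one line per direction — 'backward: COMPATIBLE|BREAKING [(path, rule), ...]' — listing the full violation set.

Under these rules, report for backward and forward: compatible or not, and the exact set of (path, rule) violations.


arrows below run writer -> reader for Ticket
checking backward for Ticket: reader v2 against writer v1:
  role: Channel -> Channel, writer required; from role
  rating: no writer-side match
  street: no writer-side match
  leftover writer field: tags
  leftover writer field: rating
  leftover writer field: age
  R1 fires at street
  => backward verdict for Ticket: BREAKING, 1 violation(s)
checking forward for Ticket: reader v1 against writer v2:
  role: Channel -> Channel, writer required; from role
  tags: no writer-side match
  rating: no writer-side match
  age: no writer-side match
  leftover writer field: rating
  leftover writer field: street
  R1 fires at tags
  => forward verdict for Ticket: BREAKING, 1 violation(s)

backward: BREAKING [(street, R1)]; forward: BREAKING [(tags, R1)]


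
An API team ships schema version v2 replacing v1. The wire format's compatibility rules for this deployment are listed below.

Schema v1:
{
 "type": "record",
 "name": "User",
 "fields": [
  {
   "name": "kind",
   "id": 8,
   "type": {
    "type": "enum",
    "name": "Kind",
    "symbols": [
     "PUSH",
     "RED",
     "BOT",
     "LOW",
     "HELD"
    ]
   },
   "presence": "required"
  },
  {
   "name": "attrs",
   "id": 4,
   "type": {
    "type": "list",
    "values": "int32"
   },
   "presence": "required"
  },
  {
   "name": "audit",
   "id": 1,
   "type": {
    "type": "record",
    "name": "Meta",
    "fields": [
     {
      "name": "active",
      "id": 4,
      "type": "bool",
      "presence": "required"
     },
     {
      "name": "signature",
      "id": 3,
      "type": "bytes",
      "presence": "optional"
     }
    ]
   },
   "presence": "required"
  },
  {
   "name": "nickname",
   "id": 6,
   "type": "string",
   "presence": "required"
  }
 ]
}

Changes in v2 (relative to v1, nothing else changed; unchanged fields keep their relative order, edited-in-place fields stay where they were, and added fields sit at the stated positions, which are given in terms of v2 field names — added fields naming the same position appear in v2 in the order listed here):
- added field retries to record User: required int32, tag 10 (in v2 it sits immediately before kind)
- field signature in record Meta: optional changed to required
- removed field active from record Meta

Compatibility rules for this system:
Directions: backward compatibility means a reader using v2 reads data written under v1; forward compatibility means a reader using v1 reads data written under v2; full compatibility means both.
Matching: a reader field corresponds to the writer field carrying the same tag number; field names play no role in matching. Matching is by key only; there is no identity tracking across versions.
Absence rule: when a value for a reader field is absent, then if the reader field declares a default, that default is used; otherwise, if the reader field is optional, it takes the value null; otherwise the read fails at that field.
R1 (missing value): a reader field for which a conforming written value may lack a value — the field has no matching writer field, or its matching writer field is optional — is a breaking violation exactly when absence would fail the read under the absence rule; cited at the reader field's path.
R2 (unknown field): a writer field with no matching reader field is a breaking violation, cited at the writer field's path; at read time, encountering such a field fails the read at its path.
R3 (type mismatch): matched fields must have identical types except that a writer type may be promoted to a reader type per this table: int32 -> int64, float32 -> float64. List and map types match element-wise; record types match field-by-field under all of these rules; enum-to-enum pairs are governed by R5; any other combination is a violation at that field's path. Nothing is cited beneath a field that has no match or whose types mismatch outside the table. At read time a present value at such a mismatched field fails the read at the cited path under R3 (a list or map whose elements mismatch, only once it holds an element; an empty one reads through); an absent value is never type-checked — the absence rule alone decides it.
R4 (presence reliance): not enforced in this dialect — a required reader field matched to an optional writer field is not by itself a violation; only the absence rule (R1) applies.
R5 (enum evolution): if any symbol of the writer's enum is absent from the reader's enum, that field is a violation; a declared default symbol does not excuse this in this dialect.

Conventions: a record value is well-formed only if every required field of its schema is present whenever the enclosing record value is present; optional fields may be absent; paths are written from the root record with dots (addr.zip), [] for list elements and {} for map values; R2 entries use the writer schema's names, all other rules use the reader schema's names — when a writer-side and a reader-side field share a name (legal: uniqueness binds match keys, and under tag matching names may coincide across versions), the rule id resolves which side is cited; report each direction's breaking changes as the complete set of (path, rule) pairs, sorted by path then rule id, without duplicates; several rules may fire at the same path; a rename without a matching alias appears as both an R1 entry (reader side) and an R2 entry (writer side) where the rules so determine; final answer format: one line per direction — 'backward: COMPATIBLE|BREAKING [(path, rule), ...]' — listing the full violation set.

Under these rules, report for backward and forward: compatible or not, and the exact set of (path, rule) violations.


each type pair in User: writer, then reader
backward analysis of User with v2 as reader and v1 as writer:
  retries: no writer match
  Kind -> Kind, writer required: kind aligns to kind
  list<int32> -> list<int32>, writer required: attrs aligns to attrs
  Meta -> Meta, writer required: audit aligns to audit
  string -> string, writer required: nickname aligns to nickname
  bytes -> bytes, writer optional: audit.signature aligns to audit.signature
  writer field audit.active has no reader counterpart
  rule R2 violated at audit.active
  rule R1 violated at audit.signature
  rule R1 violated at retries
  => 3 violation(s): backward is BREAKING for User
forward analysis of User with v1 as reader and v2 as writer:
  Kind -> Kind, writer required: kind aligns to kind
  list<int32> -> list<int32>, writer required: attrs aligns to attrs
  Meta -> Meta, writer required: audit aligns to audit
  string -> string, writer required: nickname aligns to nickname
  writer field retries has no reader counterpart
  audit.active: no writer match
  bytes -> bytes, writer required: audit.signature aligns to audit.signature
  rule R1 violated at audit.active
  rule R2 violated at retries
  => 2 violation(s): forward is BREAKING for User

backward: BREAKING [(audit.active, R2), (audit.signature, R1), (retries, R1)]; forward: BREAKING [(audit.active, R1), (retries, R2)]


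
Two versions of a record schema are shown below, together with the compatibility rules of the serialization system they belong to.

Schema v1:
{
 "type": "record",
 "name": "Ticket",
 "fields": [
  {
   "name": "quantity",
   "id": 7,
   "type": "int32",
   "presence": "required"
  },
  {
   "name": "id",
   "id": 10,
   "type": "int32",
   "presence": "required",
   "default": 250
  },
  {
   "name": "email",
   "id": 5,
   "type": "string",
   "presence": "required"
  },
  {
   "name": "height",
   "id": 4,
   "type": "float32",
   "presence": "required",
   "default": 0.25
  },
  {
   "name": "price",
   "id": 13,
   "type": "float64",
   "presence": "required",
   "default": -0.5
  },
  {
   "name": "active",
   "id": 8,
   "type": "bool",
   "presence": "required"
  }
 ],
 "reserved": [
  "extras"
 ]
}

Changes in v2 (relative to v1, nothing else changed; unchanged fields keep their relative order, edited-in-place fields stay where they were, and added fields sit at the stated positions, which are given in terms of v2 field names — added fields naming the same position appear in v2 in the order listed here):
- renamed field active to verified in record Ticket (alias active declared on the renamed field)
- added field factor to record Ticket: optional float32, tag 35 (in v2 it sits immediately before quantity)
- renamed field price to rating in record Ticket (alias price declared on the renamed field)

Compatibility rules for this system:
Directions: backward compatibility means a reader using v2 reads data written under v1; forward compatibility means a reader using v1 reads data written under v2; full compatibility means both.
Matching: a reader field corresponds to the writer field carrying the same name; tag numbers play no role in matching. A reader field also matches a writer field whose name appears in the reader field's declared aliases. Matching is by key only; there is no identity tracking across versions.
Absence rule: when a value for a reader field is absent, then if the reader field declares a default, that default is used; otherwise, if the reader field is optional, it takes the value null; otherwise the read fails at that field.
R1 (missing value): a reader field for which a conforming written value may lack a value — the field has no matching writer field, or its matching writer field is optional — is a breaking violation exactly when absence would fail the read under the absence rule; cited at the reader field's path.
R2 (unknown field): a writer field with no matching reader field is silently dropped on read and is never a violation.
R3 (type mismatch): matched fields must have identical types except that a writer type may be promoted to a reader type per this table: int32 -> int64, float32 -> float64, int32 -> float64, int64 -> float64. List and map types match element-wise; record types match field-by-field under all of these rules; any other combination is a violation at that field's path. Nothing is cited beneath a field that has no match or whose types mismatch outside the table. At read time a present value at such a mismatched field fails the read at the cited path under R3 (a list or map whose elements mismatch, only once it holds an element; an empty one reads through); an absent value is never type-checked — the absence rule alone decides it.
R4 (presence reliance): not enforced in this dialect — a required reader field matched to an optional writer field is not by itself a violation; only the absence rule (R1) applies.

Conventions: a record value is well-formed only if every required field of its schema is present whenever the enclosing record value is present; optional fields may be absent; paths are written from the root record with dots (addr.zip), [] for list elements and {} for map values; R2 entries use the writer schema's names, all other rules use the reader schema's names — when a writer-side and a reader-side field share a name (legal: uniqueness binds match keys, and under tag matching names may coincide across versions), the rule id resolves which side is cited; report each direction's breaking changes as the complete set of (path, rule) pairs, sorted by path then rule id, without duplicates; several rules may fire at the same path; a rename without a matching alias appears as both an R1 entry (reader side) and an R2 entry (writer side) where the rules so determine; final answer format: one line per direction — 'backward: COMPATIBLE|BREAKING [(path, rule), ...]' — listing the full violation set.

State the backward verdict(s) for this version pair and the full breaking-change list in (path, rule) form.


backward: COMPATIBLE []

arrows below run writer -> reader for Ticket
backward pass over Ticket, reader schema v2, writer schema v1:
  factor: no writer match
  quantity <- quantity (int32 -> int32, writer required)
  id <- id (int32 -> int32, writer required)
  email <- email (string -> string, writer required)
  height <- height (float32 -> float32, writer required)
  rating <- price (float64 -> float64, writer required)
  verified <- active (bool -> bool, writer required)
  => no violations; backward on Ticket: COMPATIBLE
the rest of the Ticket diff is inert for this question:
  renamed field active to verified in record Ticket (alias active declared on the renamed field) -> fires only in the forward direction of Ticket, which is not asked here
  added field factor to record Ticket: optional float32, tag 35 (in v2 it sits immediately before quantity) -> fires no rule on Ticket, leaving the asked answer as it is
  renamed field price to rating in record Ticket (alias price declared on the renamed field) -> fires no rule on Ticket, leaving the asked answer as it is


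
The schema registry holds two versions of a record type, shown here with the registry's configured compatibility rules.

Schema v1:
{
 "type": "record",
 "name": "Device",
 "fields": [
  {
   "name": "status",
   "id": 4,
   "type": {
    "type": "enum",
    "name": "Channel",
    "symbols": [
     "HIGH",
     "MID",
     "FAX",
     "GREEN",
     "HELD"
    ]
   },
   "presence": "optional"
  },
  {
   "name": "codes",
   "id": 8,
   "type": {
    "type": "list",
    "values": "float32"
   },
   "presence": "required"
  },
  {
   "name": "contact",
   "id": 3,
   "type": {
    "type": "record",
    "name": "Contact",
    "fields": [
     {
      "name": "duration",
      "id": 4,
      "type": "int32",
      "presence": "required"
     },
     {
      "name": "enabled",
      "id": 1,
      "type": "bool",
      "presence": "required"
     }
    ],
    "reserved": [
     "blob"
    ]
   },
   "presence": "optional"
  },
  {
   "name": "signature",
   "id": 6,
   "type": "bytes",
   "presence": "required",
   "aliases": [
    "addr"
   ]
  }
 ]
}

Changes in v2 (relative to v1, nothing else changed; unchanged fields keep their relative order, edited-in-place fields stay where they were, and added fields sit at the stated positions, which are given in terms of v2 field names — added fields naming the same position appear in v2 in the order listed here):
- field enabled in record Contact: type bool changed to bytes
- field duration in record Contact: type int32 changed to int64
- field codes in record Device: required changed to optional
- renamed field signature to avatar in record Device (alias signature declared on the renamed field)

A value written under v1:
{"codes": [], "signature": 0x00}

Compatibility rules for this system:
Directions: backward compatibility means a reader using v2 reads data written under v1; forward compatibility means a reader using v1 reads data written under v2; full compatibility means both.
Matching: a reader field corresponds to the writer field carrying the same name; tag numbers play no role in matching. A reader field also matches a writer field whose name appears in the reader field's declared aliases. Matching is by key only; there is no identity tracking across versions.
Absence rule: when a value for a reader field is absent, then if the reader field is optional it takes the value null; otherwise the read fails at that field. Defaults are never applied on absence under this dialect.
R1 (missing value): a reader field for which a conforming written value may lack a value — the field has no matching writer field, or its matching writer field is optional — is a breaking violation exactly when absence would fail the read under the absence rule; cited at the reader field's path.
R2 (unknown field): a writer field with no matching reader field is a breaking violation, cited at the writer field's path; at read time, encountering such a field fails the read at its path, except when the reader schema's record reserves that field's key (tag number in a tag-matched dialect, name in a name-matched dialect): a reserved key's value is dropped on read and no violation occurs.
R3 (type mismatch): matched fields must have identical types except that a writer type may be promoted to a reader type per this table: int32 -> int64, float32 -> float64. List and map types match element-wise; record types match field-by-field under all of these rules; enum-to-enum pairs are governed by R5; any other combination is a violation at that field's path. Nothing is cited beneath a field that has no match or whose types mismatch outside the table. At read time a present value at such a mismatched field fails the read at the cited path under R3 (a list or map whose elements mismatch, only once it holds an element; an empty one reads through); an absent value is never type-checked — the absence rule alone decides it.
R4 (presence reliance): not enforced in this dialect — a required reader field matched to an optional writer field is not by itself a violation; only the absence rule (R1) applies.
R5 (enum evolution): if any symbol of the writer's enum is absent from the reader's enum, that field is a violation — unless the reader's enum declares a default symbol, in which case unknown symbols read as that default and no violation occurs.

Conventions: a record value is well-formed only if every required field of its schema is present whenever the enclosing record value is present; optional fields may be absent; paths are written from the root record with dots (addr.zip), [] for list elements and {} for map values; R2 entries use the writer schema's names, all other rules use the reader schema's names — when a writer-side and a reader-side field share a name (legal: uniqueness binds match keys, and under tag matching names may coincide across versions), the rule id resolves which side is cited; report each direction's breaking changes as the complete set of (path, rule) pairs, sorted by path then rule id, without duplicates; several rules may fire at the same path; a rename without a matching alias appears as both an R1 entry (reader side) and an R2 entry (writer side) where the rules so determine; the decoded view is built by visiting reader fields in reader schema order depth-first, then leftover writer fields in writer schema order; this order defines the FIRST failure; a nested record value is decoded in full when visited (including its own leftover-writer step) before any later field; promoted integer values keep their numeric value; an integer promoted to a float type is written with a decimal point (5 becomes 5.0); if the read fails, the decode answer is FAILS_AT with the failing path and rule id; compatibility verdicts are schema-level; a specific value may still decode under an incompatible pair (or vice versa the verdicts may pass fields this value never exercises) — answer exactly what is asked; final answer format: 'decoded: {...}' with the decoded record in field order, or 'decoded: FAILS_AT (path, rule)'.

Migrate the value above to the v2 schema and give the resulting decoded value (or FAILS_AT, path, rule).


in Device below, arrows point writer -> reader
decoding the Device value with the v2 reader:
  status := null (not supplied -> null)
  codes := []
  contact := null (not supplied -> null)
  avatar := 0x00 (from writer signature)
  => decoded: {"status": null, "codes": [], "contact": null, "avatar": 0x00}
the rest of the Device diff is inert for this question:
  field enabled in record Contact: type bool changed to bytes -> shifts the Device verdicts, not this decode
  field duration in record Contact: type int32 changed to int64 -> shifts the Device verdicts, not this decode
  field codes in record Device: required changed to optional -> shifts the Device verdicts, not this decode

decoded: {"status": null, "codes": [], "contact": null, "avatar": 0x00}


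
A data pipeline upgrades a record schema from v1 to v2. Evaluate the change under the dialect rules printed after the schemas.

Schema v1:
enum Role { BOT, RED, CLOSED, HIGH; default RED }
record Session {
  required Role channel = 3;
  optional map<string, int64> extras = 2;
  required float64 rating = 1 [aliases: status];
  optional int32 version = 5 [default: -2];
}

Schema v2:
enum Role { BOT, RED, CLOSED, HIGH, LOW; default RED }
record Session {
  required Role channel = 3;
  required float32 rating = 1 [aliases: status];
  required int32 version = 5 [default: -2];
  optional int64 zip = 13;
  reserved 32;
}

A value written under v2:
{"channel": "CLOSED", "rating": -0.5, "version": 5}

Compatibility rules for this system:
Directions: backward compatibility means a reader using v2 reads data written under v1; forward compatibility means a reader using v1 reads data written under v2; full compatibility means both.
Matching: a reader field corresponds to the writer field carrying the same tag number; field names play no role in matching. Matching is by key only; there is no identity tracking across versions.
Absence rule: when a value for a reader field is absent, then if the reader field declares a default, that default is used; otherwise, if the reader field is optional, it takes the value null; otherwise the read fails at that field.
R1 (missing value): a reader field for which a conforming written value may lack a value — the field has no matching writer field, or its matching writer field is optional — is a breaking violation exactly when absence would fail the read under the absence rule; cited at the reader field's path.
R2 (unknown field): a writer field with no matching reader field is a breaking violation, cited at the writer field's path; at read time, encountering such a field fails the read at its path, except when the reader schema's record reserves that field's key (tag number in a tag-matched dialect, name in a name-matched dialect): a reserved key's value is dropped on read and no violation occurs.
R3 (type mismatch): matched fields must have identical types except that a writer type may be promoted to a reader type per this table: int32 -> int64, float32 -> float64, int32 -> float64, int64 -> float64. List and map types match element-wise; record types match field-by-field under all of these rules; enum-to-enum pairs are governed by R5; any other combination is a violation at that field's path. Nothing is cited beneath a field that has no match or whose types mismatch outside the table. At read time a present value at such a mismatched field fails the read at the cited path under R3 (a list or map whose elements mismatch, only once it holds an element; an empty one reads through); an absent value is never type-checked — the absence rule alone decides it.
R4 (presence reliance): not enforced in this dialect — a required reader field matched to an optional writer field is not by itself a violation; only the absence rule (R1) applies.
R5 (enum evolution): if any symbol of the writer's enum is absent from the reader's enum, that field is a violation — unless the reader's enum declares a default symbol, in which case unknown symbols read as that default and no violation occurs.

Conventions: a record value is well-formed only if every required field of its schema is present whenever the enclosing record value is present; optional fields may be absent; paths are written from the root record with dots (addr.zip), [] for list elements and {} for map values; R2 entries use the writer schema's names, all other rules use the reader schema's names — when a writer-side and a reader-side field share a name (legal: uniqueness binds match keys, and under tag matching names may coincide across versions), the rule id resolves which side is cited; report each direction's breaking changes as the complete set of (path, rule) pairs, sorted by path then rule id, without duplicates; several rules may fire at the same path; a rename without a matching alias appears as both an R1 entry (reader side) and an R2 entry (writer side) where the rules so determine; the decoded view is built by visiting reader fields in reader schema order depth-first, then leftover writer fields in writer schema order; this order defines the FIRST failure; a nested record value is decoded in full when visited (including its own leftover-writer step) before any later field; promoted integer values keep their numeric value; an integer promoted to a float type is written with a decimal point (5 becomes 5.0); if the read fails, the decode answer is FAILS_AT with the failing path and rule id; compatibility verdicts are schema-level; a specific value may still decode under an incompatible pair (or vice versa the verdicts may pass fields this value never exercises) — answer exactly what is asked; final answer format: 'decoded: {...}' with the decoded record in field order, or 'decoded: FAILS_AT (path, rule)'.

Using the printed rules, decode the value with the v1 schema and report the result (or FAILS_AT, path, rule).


in Session below, arrows point writer -> reader
migrating the Session value to v1:
  channel := "CLOSED"
  extras := null (missing; optional => null)
  rating := -0.5 (float32 -> float64)
  version := 5
  => decoded: {"channel": "CLOSED", "extras": null, "rating": -0.5, "version": 5}
the rest of the Session diff is inert for this question:
  enum Role (field channel in record Session): symbol LOW added -> no rule fires on it and the decoded Session view is identical with or without it
  field version in record Session: optional changed to required -> no rule fires on it and the decoded Session view is identical with or without it
  removed field extras from record Session -> matters for Session compatibility verdicts, not for this value's decode
  field rating in record Session: type float64 changed to float32 -> matters for Session compatibility verdicts, not for this value's decode
  added field zip to record Session: optional int64, tag 13 (in v2 it sits last) -> matters for Session compatibility verdicts, not for this value's decode

decoded: {"channel": "CLOSED", "extras": null, "rating": -0.5, "version": 5}


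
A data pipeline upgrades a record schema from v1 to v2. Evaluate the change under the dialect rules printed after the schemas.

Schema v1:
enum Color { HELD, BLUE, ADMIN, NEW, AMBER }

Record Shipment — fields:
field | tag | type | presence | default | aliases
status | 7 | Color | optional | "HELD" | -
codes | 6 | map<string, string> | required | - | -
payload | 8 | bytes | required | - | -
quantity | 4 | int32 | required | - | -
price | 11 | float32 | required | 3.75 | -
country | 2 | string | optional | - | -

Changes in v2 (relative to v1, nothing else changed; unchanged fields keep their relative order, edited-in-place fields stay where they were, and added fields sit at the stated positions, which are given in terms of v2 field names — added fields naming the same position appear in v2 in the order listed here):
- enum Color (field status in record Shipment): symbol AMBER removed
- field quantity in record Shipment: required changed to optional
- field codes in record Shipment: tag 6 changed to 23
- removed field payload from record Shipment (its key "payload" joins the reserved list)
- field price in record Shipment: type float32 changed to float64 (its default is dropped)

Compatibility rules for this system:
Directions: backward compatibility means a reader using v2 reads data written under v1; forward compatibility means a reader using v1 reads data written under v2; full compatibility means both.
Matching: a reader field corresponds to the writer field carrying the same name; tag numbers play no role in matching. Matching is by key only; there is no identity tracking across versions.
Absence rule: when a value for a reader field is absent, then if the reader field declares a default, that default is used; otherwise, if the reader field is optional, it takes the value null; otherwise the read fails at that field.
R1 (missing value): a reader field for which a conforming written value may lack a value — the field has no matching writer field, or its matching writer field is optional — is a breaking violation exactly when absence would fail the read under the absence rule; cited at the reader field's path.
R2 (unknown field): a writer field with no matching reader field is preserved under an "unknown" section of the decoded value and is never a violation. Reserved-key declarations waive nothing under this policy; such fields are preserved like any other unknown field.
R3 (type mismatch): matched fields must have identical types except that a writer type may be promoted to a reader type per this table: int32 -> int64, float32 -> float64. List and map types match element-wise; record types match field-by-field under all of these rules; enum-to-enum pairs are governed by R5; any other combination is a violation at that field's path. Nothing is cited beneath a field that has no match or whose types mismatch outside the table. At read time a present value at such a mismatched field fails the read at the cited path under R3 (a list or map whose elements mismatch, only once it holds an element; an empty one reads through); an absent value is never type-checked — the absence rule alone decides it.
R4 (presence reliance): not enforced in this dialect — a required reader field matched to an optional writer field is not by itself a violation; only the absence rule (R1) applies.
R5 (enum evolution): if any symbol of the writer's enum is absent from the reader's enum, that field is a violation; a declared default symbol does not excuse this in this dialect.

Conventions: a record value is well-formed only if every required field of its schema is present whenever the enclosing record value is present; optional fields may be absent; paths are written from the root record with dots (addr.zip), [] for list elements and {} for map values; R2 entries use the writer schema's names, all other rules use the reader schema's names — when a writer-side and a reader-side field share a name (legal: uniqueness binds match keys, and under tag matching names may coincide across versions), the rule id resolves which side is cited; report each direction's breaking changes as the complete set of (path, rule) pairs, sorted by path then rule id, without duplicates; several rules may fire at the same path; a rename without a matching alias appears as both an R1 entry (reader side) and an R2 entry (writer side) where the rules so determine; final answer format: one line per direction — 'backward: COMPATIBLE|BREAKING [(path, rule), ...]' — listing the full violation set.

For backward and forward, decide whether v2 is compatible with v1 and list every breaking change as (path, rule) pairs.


backward: BREAKING [(status, R5)]; forward: BREAKING [(payload, R1), (price, R3), (quantity, R1)]

each type pair in Shipment: writer, then reader
checking backward for Shipment: reader v2 against writer v1:
  Color -> Color, writer optional: status aligns to status
  map<string, string> -> map<string, string>, writer required: codes aligns to codes
  int32 -> int32, writer required: quantity aligns to quantity
  float32 -> float64, writer required: price aligns to price
  string -> string, writer optional: country aligns to country
  writer field payload has no reader counterpart
  rule R5 violated at status
  => backward: BREAKING (1)
checking forward for Shipment: reader v1 against writer v2:
  Color -> Color, writer optional: status aligns to status
  map<string, string> -> map<string, string>, writer required: codes aligns to codes
  payload has no writer counterpart
  int32 -> int32, writer optional: quantity aligns to quantity
  float64 -> float32, writer required: price aligns to price
  string -> string, writer optional: country aligns to country
  rule R1 violated at payload
  rule R3 violated at price
  rule R1 violated at quantity
  => forward: BREAKING (3)


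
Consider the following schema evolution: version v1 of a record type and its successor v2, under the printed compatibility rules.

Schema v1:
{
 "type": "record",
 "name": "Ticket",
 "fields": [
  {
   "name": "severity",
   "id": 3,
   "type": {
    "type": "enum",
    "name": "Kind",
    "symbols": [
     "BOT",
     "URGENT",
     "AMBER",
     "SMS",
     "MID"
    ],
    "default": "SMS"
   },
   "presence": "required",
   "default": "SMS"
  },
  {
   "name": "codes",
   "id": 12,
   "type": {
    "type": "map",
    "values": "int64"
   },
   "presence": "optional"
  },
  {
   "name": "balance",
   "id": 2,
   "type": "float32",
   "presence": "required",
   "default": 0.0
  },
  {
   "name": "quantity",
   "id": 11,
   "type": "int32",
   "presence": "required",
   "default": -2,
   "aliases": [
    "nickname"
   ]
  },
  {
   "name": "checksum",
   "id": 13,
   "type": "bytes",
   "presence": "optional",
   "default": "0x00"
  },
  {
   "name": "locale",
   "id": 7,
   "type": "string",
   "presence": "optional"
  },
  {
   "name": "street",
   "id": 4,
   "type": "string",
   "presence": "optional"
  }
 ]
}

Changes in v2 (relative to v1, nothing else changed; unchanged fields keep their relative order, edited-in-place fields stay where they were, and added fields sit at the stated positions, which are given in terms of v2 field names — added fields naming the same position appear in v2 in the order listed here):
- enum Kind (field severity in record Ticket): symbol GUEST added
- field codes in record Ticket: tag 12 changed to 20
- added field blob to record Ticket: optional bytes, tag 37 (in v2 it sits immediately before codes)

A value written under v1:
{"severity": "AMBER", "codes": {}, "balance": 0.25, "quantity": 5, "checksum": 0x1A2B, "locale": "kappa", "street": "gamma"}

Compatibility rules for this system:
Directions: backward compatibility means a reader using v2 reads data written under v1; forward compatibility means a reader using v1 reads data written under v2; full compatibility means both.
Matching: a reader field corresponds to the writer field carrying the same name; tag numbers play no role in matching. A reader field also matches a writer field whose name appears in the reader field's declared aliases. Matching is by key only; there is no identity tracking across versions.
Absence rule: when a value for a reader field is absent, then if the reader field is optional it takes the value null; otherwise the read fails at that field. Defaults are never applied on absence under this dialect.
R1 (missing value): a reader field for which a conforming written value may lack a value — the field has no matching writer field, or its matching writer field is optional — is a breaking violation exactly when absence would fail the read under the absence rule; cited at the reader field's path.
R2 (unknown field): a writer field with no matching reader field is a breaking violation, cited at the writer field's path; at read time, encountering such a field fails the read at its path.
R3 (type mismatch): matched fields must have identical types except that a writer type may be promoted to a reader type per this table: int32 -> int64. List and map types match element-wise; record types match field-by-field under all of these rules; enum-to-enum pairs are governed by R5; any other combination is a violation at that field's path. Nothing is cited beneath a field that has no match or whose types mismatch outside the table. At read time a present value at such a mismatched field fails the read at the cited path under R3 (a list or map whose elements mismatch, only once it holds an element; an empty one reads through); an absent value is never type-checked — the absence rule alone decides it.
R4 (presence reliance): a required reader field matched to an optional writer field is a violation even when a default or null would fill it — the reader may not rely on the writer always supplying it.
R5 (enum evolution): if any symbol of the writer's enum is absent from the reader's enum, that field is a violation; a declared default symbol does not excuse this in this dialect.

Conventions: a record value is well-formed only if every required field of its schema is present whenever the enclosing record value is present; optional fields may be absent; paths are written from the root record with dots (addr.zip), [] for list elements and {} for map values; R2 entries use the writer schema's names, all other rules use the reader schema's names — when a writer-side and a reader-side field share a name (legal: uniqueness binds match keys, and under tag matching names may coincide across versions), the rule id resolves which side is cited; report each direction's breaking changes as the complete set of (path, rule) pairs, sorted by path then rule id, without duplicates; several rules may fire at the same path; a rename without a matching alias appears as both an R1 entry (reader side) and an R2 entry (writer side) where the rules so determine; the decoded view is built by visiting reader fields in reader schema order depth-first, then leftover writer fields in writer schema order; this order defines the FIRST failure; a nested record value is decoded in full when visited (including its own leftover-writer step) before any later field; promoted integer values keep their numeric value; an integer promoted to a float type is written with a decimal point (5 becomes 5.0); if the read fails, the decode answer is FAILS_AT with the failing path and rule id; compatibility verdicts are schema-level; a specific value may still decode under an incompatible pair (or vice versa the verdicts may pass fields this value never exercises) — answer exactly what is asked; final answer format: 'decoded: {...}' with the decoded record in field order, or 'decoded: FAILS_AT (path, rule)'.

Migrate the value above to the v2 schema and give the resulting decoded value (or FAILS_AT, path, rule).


in Ticket below, arrows point writer -> reader
decode (reader v2):
  severity := "AMBER"
  blob := null (not supplied -> null)
  codes := {}
  balance := 0.25
  quantity := 5
  checksum := 0x1A2B
  locale := "kappa"
  street := "gamma"
  => decoded: {"severity": "AMBER", "blob": null, "codes": {}, "balance": 0.25, "quantity": 5, "checksum": 0x1A2B, "locale": "kappa", "street": "gamma"}
remaining Ticket differences; none change what is asked:
  enum Kind (field severity in record Ticket): symbol GUEST added -> shifts the Ticket verdicts, not this decode
  field codes in record Ticket: tag 12 changed to 20 -> no rule fires on it and the decoded Ticket view is identical with or without it

decoded: {"severity": "AMBER", "blob": null, "codes": {}, "balance": 0.25, "quantity": 5, "checksum": 0x1A2B, "locale": "kappa", "street": "gamma"}
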